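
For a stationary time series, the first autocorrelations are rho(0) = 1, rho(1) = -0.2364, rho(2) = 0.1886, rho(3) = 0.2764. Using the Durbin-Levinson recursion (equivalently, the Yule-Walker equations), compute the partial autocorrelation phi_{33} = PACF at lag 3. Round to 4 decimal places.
\phi_{33} = 0.3760

The PACF at lag k is phi_{kk}, the last component of the solution
to the Yule-Walker system G_k phi = r_k where
  (G_k)_{ij} = rho(|i - j|), (r_k)_i = rho(i), i,j = 1..k.
Equivalently, Durbin-Levinson gives phi_{kk} iteratively:
  phi_{11} = rho(1)
  phi_{kk} = [rho(k) - sum_{j=1..k-1} phi_{k-1,j} rho(k-j)]
            / [1 - sum_{j=1..k-1} phi_{k-1,j} rho(j)],
  phi_{k,j} = phi_{k-1,j} - phi_{kk} phi_{k-1,k-j},  j = 1..k-1.
Step k = 1:
  phi_11 = rho(1) = -0.2364.
Step k = 2:
  phi_22 = [rho(2) - phi_11 rho(1)] / [1 - phi_11 rho(1)] = [0.1886 - (-0.2364)(-0.2364)] / [1 - (-0.2364)(-0.2364)]
         = 0.13271504 / 0.94411504 = 0.140571.
  Update: phi_21 = phi_11 - phi_22 phi_11 = -0.2364 - (0.140571)(-0.2364) = -0.203169.
Step k = 3:
  phi_33 = [rho(3) - phi_21 rho(2) - phi_22 rho(1)] / [1 - phi_21 rho(1) - phi_22 rho(2)]
    numerator   = 0.2764 - (-0.203169)(0.1886) - (0.140571)(-0.2364) = 0.34794863
    denominator = 1 - (-0.203169)(-0.2364) - (0.140571)(0.1886) = 0.92545918
  phi_33 = 0.34794863 / 0.92545918 = 0.376.
Therefore phi_{33} = 0.3760.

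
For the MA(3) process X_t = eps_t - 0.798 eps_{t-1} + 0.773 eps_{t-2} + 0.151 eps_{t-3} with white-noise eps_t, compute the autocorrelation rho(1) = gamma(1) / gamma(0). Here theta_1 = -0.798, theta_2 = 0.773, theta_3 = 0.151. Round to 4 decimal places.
\rho(1) = -0.5751

For an MA(q) process with theta_0 = 1, the autocovariance is
  gamma(k) = sigma^2 * sum_{i=0..q-k} theta_i * theta_{i+k},
and rho(k) = gamma(k) / gamma(0). Sigma^2 cancels.
  numerator   = (1)*(-0.798) + (-0.798)*(0.773) + (0.773)*(0.151) = -1.298131.
  denominator = (1)^2 + (-0.798)^2 + (0.773)^2 + (0.151)^2 = 2.257134.
  rho(1) = -1.298131 / 2.257134 = -0.5751.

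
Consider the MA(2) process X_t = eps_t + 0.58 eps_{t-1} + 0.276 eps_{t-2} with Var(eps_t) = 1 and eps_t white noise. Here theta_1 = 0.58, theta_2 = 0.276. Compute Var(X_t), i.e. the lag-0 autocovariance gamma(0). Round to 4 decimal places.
\gamma(0) = 1.4126

For an MA(q) process X_t = eps_t + sum_i theta_i eps_{t-i} with
Var(eps_t) = sigma^2, the variance is
  gamma(0) = sigma^2 * (1 + sum_i theta_i^2).
  sum_i theta_i^2 = (0.58)^2 + (0.276)^2 = 0.3364 + 0.076176 = 0.412576.
  gamma(0) = 1 * (1 + 0.412576) = 1 * 1.412576 = 1.412576, which rounds to 1.4126.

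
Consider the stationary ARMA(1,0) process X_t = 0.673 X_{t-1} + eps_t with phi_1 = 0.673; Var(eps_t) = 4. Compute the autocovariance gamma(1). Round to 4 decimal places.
\gamma(1) = 4.9208

Multiply the model equation by X_{t-k} and take expectations. With theta_0 = psi_0 = 1 and psi_j the MA(infinity) weights, this gives
  gamma(k) - sum_i phi_i gamma(k-i) = c_k,
  c_k = sigma^2 * sum_{j=k..q} theta_j psi_{j-k}   (c_k = 0 for k > q),
using gamma(-m) = gamma(m).
Pure AR (q = 0): c_0 = sigma^2 = 4, c_k = 0 for k >= 1.
Equations for k = 0 and k = 1 (AR order 1):
  gamma(0) = phi_1 gamma(1) + c_0
  gamma(1) = phi_1 gamma(0) + c_1
Substituting the second into the first: gamma(0) (1 - phi_1^2) = c_0 + phi_1 c_1, so
  gamma(0) = c_0 / (1 - phi_1^2) = 4 / (1 - (0.673)^2) = 4 / 0.547071 = 7.311665.
  gamma(1) = phi_1 gamma(0) = (0.673)(7.311665) = 4.920751.
Therefore gamma(1) = 4.9208 (to 4 decimal places).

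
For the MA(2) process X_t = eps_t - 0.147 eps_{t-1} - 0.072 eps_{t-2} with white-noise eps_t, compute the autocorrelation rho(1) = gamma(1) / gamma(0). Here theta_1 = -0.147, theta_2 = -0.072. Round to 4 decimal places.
\rho(1) = -0.1329

For an MA(q) process with theta_0 = 1, the autocovariance is
  gamma(k) = sigma^2 * sum_{i=0..q-k} theta_i * theta_{i+k},
and rho(k) = gamma(k) / gamma(0). Sigma^2 cancels.
  numerator   = (1)*(-0.147) + (-0.147)*(-0.072) = -0.136416.
  denominator = (1)^2 + (-0.147)^2 + (-0.072)^2 = 1.026793.
  rho(1) = -0.136416 / 1.026793 = -0.1329.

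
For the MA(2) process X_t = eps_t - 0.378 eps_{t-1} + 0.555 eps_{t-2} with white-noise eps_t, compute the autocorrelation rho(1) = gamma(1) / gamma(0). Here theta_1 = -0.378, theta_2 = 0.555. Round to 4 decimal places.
\rho(1) = -0.4051

For an MA(q) process with theta_0 = 1, the autocovariance is
  gamma(k) = sigma^2 * sum_{i=0..q-k} theta_i * theta_{i+k},
and rho(k) = gamma(k) / gamma(0). Sigma^2 cancels.
  numerator   = (1)*(-0.378) + (-0.378)*(0.555) = -0.58779.
  denominator = (1)^2 + (-0.378)^2 + (0.555)^2 = 1.450909.
  rho(1) = -0.58779 / 1.450909 = -0.4051.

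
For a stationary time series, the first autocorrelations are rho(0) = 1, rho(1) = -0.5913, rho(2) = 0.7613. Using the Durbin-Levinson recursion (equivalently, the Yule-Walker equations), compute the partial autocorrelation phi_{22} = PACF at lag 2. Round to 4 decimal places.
\phi_{22} = 0.6330

The PACF at lag k is phi_{kk}, the last component of the solution
to the Yule-Walker system G_k phi = r_k where
  (G_k)_{ij} = rho(|i - j|), (r_k)_i = rho(i), i,j = 1..k.
Equivalently, Durbin-Levinson gives phi_{kk} iteratively:
  phi_{11} = rho(1)
  phi_{kk} = [rho(k) - sum_{j=1..k-1} phi_{k-1,j} rho(k-j)]
            / [1 - sum_{j=1..k-1} phi_{k-1,j} rho(j)],
  phi_{k,j} = phi_{k-1,j} - phi_{kk} phi_{k-1,k-j},  j = 1..k-1.
Step k = 1:
  phi_11 = rho(1) = -0.5913.
Step k = 2:
  phi_22 = [rho(2) - phi_11 rho(1)] / [1 - phi_11 rho(1)] = [0.7613 - (-0.5913)(-0.5913)] / [1 - (-0.5913)(-0.5913)]
         = 0.41166431 / 0.65036431 = 0.633.
Therefore phi_{22} = 0.6330.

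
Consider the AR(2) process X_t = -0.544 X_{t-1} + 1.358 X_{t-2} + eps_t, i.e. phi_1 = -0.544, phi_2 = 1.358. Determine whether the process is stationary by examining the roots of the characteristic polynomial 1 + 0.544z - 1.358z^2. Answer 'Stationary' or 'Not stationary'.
\text{Not stationary}

The AR(p) characteristic polynomial is P(z) = 1 + 0.544z - 1.358z^2.
Stationarity requires all roots to lie outside the unit circle, i.e. |z| > 1 for every root.
Set 1 + (0.544) z + (-1.358) z^2 = 0, i.e. a z^2 + b z + c = 0 with a = -1.358, b = 0.544, c = 1.
Discriminant D = b^2 - 4ac = (0.544)^2 - 4*(-1.358)*1 = 0.295936 - (-5.432) = 5.727936.
D >= 0, so the roots are real: z = (-b +/- sqrt(D)) / (2a) = (-0.544 +/- 2.393311) / (-2.716).
  z_1 = (-0.544 + 2.393311) / (-2.716) = -0.6809,   |z_1| = 0.6809.
  z_2 = (-0.544 - 2.393311) / (-2.716) = 1.0815,   |z_2| = 1.0815.
Moduli of all roots: 0.6809, 1.0815.
All moduli strictly greater than 1? No.
Verdict: Not stationary.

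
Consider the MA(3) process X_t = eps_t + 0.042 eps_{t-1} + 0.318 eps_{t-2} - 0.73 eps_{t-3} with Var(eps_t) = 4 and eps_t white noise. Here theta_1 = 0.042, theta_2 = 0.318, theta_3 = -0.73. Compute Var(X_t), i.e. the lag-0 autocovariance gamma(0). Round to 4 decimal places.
\gamma(0) = 6.5432

For an MA(q) process X_t = eps_t + sum_i theta_i eps_{t-i} with
Var(eps_t) = sigma^2, the variance is
  gamma(0) = sigma^2 * (1 + sum_i theta_i^2).
  sum_i theta_i^2 = (0.042)^2 + (0.318)^2 + (-0.73)^2 = 0.001764 + 0.101124 + 0.5329 = 0.635788.
  gamma(0) = 4 * (1 + 0.635788) = 4 * 1.635788 = 6.543152, which rounds to 6.5432.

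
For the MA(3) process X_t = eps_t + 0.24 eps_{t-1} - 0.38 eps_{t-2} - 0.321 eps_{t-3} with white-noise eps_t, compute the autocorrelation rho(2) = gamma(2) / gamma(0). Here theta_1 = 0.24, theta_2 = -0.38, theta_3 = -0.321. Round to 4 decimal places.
\rho(2) = -0.3502

For an MA(q) process with theta_0 = 1, the autocovariance is
  gamma(k) = sigma^2 * sum_{i=0..q-k} theta_i * theta_{i+k},
and rho(k) = gamma(k) / gamma(0). Sigma^2 cancels.
  numerator   = (1)*(-0.38) + (0.24)*(-0.321) = -0.45704.
  denominator = (1)^2 + (0.24)^2 + (-0.38)^2 + (-0.321)^2 = 1.305041.
  rho(2) = -0.45704 / 1.305041 = -0.3502.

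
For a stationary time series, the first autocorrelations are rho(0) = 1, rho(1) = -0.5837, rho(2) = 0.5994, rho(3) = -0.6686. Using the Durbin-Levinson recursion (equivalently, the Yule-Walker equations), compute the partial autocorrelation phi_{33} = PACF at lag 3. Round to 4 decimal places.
\phi_{33} = -0.4069

The PACF at lag k is phi_{kk}, the last component of the solution
to the Yule-Walker system G_k phi = r_k where
  (G_k)_{ij} = rho(|i - j|), (r_k)_i = rho(i), i,j = 1..k.
Equivalently, Durbin-Levinson gives phi_{kk} iteratively:
  phi_{11} = rho(1)
  phi_{kk} = [rho(k) - sum_{j=1..k-1} phi_{k-1,j} rho(k-j)]
            / [1 - sum_{j=1..k-1} phi_{k-1,j} rho(j)],
  phi_{k,j} = phi_{k-1,j} - phi_{kk} phi_{k-1,k-j},  j = 1..k-1.
Step k = 1:
  phi_11 = rho(1) = -0.5837.
Step k = 2:
  phi_22 = [rho(2) - phi_11 rho(1)] / [1 - phi_11 rho(1)] = [0.5994 - (-0.5837)(-0.5837)] / [1 - (-0.5837)(-0.5837)]
         = 0.25869431 / 0.65929431 = 0.392381.
  Update: phi_21 = phi_11 - phi_22 phi_11 = -0.5837 - (0.392381)(-0.5837) = -0.354667.
Step k = 3:
  phi_33 = [rho(3) - phi_21 rho(2) - phi_22 rho(1)] / [1 - phi_21 rho(1) - phi_22 rho(2)]
    numerator   = -0.6686 - (-0.354667)(0.5994) - (0.392381)(-0.5837) = -0.22697977
    denominator = 1 - (-0.354667)(-0.5837) - (0.392381)(0.5994) = 0.55778768
  phi_33 = -0.22697977 / 0.55778768 = -0.4069.
Therefore phi_{33} = -0.4069.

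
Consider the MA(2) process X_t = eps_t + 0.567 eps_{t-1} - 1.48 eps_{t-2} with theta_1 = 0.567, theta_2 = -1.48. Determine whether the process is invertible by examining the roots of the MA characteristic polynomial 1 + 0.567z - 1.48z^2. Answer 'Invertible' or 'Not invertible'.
\text{Not invertible}

The MA(q) characteristic polynomial is P(z) = 1 + 0.567z - 1.48z^2.
Invertibility requires all roots to lie outside the unit circle, i.e. |z| > 1 for every root.
Set 1 + (0.567) z + (-1.48) z^2 = 0, i.e. a z^2 + b z + c = 0 with a = -1.48, b = 0.567, c = 1.
Discriminant D = b^2 - 4ac = (0.567)^2 - 4*(-1.48)*1 = 0.321489 - (-5.92) = 6.241489.
D >= 0, so the roots are real: z = (-b +/- sqrt(D)) / (2a) = (-0.567 +/- 2.498297) / (-2.96).
  z_1 = (-0.567 + 2.498297) / (-2.96) = -0.6525,   |z_1| = 0.6525.
  z_2 = (-0.567 - 2.498297) / (-2.96) = 1.0356,   |z_2| = 1.0356.
Moduli of all roots: 0.6525, 1.0356.
All moduli strictly greater than 1? No.
Verdict: Not invertible.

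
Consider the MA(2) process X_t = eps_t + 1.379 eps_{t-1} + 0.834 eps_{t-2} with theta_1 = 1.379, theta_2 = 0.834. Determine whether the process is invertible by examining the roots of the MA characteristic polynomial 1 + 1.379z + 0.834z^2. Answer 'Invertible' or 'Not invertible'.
\text{Invertible}

The MA(q) characteristic polynomial is P(z) = 1 + 1.379z + 0.834z^2.
Invertibility requires all roots to lie outside the unit circle, i.e. |z| > 1 for every root.
Set 1 + (1.379) z + (0.834) z^2 = 0, i.e. a z^2 + b z + c = 0 with a = 0.834, b = 1.379, c = 1.
Discriminant D = b^2 - 4ac = (1.379)^2 - 4*(0.834)*1 = 1.901641 - (3.336) = -1.434359.
D < 0, so the roots are the complex-conjugate pair z = (-b +/- i sqrt(-D)) / (2a) = -0.8267 +/- 0.718i.
For a conjugate pair |z|^2 = z * conj(z) = (product of roots) = c/a = 1/(0.834) = 1.199041, so |z| = sqrt(1.199041) = 1.095 for both roots.
Moduli of all roots: 1.0950, 1.0950.
All moduli strictly greater than 1? Yes.
Verdict: Invertible.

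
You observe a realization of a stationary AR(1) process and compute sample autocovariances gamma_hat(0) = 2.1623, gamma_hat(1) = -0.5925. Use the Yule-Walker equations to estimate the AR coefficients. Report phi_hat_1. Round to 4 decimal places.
\hat\phi_{1} = -0.2740

The Yule-Walker equations for an AR(p) process read, in matrix form,
  Gamma_p phi = r_p,   with   (Gamma_p)_{ij} = gamma(|i - j|),
                       (r_p)_i = gamma(i),   i,j = 1..p.
Substitute the sample gammas (Toeplitz matrix and right-hand side of size 1):
  Gamma_p = [[2.1623]]
  r_p     = [-0.5925]
With p = 1 this is the single equation gamma(0) phi_1 = gamma(1):
  phi_hat_1 = gamma(1) / gamma(0) = -0.5925 / 2.1623 = -0.2740.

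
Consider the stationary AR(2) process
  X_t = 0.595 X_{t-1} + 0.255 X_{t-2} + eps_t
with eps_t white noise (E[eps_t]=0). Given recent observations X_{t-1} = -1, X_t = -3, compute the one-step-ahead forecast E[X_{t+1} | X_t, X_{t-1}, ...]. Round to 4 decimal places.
E[X_{t+1} \mid \mathcal F_t] = -2.0400

For an AR(p) model X_t = c + sum_i phi_i X_{t-i} + eps_t, the
one-step-ahead conditional mean is
  E[X_{t+1} | X_t, ...] = c + sum_i phi_i X_{t+1-i}.
Substitute known values:
  E[X_{t+1} | ...] = (0.595) * (-3) + (0.255) * (-1)
                   = -2.0400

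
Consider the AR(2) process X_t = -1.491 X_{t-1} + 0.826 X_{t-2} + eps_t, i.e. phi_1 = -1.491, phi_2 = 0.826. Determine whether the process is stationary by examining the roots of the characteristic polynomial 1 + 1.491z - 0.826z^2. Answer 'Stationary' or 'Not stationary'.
\text{Not stationary}

The AR(p) characteristic polynomial is P(z) = 1 + 1.491z - 0.826z^2.
Stationarity requires all roots to lie outside the unit circle, i.e. |z| > 1 for every root.
Set 1 + (1.491) z + (-0.826) z^2 = 0, i.e. a z^2 + b z + c = 0 with a = -0.826, b = 1.491, c = 1.
Discriminant D = b^2 - 4ac = (1.491)^2 - 4*(-0.826)*1 = 2.223081 - (-3.304) = 5.527081.
D >= 0, so the roots are real: z = (-b +/- sqrt(D)) / (2a) = (-1.491 +/- 2.350974) / (-1.652).
  z_1 = (-1.491 + 2.350974) / (-1.652) = -0.5206,   |z_1| = 0.5206.
  z_2 = (-1.491 - 2.350974) / (-1.652) = 2.3257,   |z_2| = 2.3257.
Moduli of all roots: 0.5206, 2.3257.
All moduli strictly greater than 1? No.
Verdict: Not stationary.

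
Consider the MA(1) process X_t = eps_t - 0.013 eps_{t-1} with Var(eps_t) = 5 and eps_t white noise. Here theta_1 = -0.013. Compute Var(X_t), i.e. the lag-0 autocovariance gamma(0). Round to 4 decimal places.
\gamma(0) = 5.0008

For an MA(q) process X_t = eps_t + sum_i theta_i eps_{t-i} with
Var(eps_t) = sigma^2, the variance is
  gamma(0) = sigma^2 * (1 + sum_i theta_i^2).
  sum_i theta_i^2 = (-0.013)^2 = 0.000169.
  gamma(0) = 5 * (1 + 0.000169) = 5 * 1.000169 = 5.000845, which rounds to 5.0008.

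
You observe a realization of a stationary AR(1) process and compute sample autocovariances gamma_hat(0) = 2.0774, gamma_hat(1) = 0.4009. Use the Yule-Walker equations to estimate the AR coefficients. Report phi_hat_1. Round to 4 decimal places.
\hat\phi_{1} = 0.1930

The Yule-Walker equations for an AR(p) process read, in matrix form,
  Gamma_p phi = r_p,   with   (Gamma_p)_{ij} = gamma(|i - j|),
                       (r_p)_i = gamma(i),   i,j = 1..p.
Substitute the sample gammas (Toeplitz matrix and right-hand side of size 1):
  Gamma_p = [[2.0774]]
  r_p     = [0.4009]
With p = 1 this is the single equation gamma(0) phi_1 = gamma(1):
  phi_hat_1 = gamma(1) / gamma(0) = 0.4009 / 2.0774 = 0.1930.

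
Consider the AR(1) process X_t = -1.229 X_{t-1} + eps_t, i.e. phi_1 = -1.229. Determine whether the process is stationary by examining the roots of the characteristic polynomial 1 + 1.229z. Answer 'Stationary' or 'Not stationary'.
\text{Not stationary}

The AR(p) characteristic polynomial is P(z) = 1 + 1.229z.
Stationarity requires all roots to lie outside the unit circle, i.e. |z| > 1 for every root.
This is linear in z: 1 + (1.229) z = 0  =>  z = -1/(1.229) = -0.81367,  |z| = 0.81367.
Moduli of all roots: 0.8137.
All moduli strictly greater than 1? No.
Verdict: Not stationary.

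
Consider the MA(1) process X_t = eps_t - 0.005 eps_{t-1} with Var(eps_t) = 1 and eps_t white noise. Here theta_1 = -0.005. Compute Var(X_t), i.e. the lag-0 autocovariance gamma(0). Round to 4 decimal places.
\gamma(0) = 1.0000

For an MA(q) process X_t = eps_t + sum_i theta_i eps_{t-i} with
Var(eps_t) = sigma^2, the variance is
  gamma(0) = sigma^2 * (1 + sum_i theta_i^2).
  sum_i theta_i^2 = (-0.005)^2 = 0.000025.
  gamma(0) = 1 * (1 + 0.000025) = 1 * 1.000025 = 1.000025, which rounds to 1.0000.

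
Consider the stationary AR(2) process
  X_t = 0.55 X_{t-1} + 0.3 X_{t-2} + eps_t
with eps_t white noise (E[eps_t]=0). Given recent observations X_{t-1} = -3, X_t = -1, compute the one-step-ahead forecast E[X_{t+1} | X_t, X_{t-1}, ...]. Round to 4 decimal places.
E[X_{t+1} \mid \mathcal F_t] = -1.4500

For an AR(p) model X_t = c + sum_i phi_i X_{t-i} + eps_t, the
one-step-ahead conditional mean is
  E[X_{t+1} | X_t, ...] = c + sum_i phi_i X_{t+1-i}.
Substitute known values:
  E[X_{t+1} | ...] = (0.55) * (-1) + (0.3) * (-3)
                   = -1.4500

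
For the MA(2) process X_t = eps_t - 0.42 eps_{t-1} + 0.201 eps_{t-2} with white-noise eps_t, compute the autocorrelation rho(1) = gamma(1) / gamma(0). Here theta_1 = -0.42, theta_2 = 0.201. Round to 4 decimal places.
\rho(1) = -0.4145

For an MA(q) process with theta_0 = 1, the autocovariance is
  gamma(k) = sigma^2 * sum_{i=0..q-k} theta_i * theta_{i+k},
and rho(k) = gamma(k) / gamma(0). Sigma^2 cancels.
  numerator   = (1)*(-0.42) + (-0.42)*(0.201) = -0.50442.
  denominator = (1)^2 + (-0.42)^2 + (0.201)^2 = 1.216801.
  rho(1) = -0.50442 / 1.216801 = -0.4145.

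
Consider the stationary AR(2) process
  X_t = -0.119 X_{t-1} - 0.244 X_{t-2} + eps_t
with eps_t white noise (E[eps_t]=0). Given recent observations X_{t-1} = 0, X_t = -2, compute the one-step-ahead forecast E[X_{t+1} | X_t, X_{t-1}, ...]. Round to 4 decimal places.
E[X_{t+1} \mid \mathcal F_t] = 0.2380

For an AR(p) model X_t = c + sum_i phi_i X_{t-i} + eps_t, the
one-step-ahead conditional mean is
  E[X_{t+1} | X_t, ...] = c + sum_i phi_i X_{t+1-i}.
Substitute known values:
  E[X_{t+1} | ...] = (-0.119) * (-2) + (-0.244) * (0)
                   = 0.2380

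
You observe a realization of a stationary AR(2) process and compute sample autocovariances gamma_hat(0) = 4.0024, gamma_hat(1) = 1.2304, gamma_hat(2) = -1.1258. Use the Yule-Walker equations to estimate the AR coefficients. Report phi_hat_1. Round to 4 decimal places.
\hat\phi_{1} = 0.4350

The Yule-Walker equations for an AR(p) process read, in matrix form,
  Gamma_p phi = r_p,   with   (Gamma_p)_{ij} = gamma(|i - j|),
                       (r_p)_i = gamma(i),   i,j = 1..p.
Substitute the sample gammas (Toeplitz matrix and right-hand side of size 2):
  Gamma_p = [[4.0024, 1.2304], [1.2304, 4.0024]]
  r_p     = [1.2304, -1.1258]
Written out:
  4.0024 phi_1 + 1.2304 phi_2 = 1.2304
  1.2304 phi_1 + 4.0024 phi_2 = -1.1258
Solve by Cramer's rule:
  det = gamma(0)^2 - gamma(1)^2 = (4.0024)^2 - (1.2304)^2 = 16.01920576 - 1.51388416 = 14.5053216
  phi_hat_1 = [gamma(1) gamma(0) - gamma(1) gamma(2)] / det = [(1.2304)(4.0024) - (1.2304)(-1.1258)] / 14.5053216 = 6.30973728 / 14.5053216 = 0.435
  phi_hat_2 = [gamma(0) gamma(2) - gamma(1)^2] / det = [(4.0024)(-1.1258) - (1.2304)^2] / 14.5053216 = -6.01978608 / 14.5053216 = -0.415
So phi_hat = [0.4350, -0.4150].
Therefore phi_hat_1 = 0.4350.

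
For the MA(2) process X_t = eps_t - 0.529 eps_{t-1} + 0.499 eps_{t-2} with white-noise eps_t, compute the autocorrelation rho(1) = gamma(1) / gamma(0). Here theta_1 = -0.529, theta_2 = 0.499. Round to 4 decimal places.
\rho(1) = -0.5187

For an MA(q) process with theta_0 = 1, the autocovariance is
  gamma(k) = sigma^2 * sum_{i=0..q-k} theta_i * theta_{i+k},
and rho(k) = gamma(k) / gamma(0). Sigma^2 cancels.
  numerator   = (1)*(-0.529) + (-0.529)*(0.499) = -0.792971.
  denominator = (1)^2 + (-0.529)^2 + (0.499)^2 = 1.528842.
  rho(1) = -0.792971 / 1.528842 = -0.5187.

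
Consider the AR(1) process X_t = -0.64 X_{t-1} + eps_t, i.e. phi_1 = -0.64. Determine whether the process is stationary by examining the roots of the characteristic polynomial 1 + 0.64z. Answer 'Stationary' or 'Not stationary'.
\text{Stationary}

The AR(p) characteristic polynomial is P(z) = 1 + 0.64z.
Stationarity requires all roots to lie outside the unit circle, i.e. |z| > 1 for every root.
This is linear in z: 1 + (0.64) z = 0  =>  z = -1/(0.64) = -1.5625,  |z| = 1.5625.
Moduli of all roots: 1.5625.
All moduli strictly greater than 1? Yes.
Verdict: Stationary.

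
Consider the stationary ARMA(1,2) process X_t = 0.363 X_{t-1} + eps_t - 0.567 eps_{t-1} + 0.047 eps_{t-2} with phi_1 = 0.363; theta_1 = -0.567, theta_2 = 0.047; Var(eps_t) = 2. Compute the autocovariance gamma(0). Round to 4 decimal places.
\gamma(0) = 2.0849

Multiply the model equation by X_{t-k} and take expectations. With theta_0 = psi_0 = 1 and psi_j the MA(infinity) weights, this gives
  gamma(k) - sum_i phi_i gamma(k-i) = c_k,
  c_k = sigma^2 * sum_{j=k..q} theta_j psi_{j-k}   (c_k = 0 for k > q),
using gamma(-m) = gamma(m).
psi-weights needed (psi_j = theta_j + sum_i phi_i psi_{j-i}):
  psi_1 = theta_1 + phi_1 = -0.567 + (0.363) = -0.204
  psi_2 = theta_2 + phi_1 psi_1 = 0.047 + (0.363)(-0.204) = -0.027052
Right-hand sides:
  c_0 = sigma^2 (1 + theta_1 psi_1 + theta_2 psi_2) = 2 * (1 + (-0.567)(-0.204) + (0.047)(-0.027052)) = 2 * 1.114397 = 2.228793
  c_1 = sigma^2 (theta_1 + theta_2 psi_1) = 2 * (-0.567 + (0.047)(-0.204)) = -1.153176
  c_2 = sigma^2 theta_2 = 2 * (0.047) = 0.094
Equations for k = 0 and k = 1 (AR order 1):
  gamma(0) = phi_1 gamma(1) + c_0
  gamma(1) = phi_1 gamma(0) + c_1
Substituting the second into the first: gamma(0) (1 - phi_1^2) = c_0 + phi_1 c_1, so
  gamma(0) = (c_0 + phi_1 c_1) / (1 - phi_1^2) = (2.228793 + (0.363)(-1.153176)) / (1 - (0.363)^2) = 1.81019 / 0.868231 = 2.084918.
Therefore gamma(0) = 2.0849 (to 4 decimal places).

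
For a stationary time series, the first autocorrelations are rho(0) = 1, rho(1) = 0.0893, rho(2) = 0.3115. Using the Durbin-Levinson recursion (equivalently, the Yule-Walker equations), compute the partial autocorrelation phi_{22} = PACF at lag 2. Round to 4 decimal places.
\phi_{22} = 0.3060

The PACF at lag k is phi_{kk}, the last component of the solution
to the Yule-Walker system G_k phi = r_k where
  (G_k)_{ij} = rho(|i - j|), (r_k)_i = rho(i), i,j = 1..k.
Equivalently, Durbin-Levinson gives phi_{kk} iteratively:
  phi_{11} = rho(1)
  phi_{kk} = [rho(k) - sum_{j=1..k-1} phi_{k-1,j} rho(k-j)]
            / [1 - sum_{j=1..k-1} phi_{k-1,j} rho(j)],
  phi_{k,j} = phi_{k-1,j} - phi_{kk} phi_{k-1,k-j},  j = 1..k-1.
Step k = 1:
  phi_11 = rho(1) = 0.0893.
Step k = 2:
  phi_22 = [rho(2) - phi_11 rho(1)] / [1 - phi_11 rho(1)] = [0.3115 - (0.0893)(0.0893)] / [1 - (0.0893)(0.0893)]
         = 0.30352551 / 0.99202551 = 0.306.
Therefore phi_{22} = 0.3060.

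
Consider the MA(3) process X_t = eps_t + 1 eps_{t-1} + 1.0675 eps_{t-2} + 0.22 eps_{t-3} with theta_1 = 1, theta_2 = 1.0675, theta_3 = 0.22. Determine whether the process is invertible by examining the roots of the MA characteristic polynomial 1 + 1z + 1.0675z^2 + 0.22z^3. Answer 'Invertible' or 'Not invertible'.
\text{Invertible}

The MA(q) characteristic polynomial is P(z) = 1 + 1z + 1.0675z^2 + 0.22z^3.
Invertibility requires all roots to lie outside the unit circle, i.e. |z| > 1 for every root.
Degree 3: look for a simple real root z0 first, then factor out (1 - z/z0) and solve the remaining quadratic.
Testing z0 = -4: P(-4) = 1 + (1)(-4) + (1.0675)(-4)^2 + (0.22)(-4)^3
  = 1 + (-4) + (17.08) + (-14.08) = 0.  So z_0 = -4 is a root, |z_0| = 4.
Divide out the factor (1 + 0.25 z) = (1 - z/z0) (since 1/z0 = -0.25):
  P(z) = (1 + 0.25 z)(1 + (0.75) z + (0.88) z^2)
  [check: z-coef 0.75 - (-0.25) = 1; z^2-coef 0.88 - (-0.25)(0.75) = 1.0675; z^3-coef -(-0.25)(0.88) = 0.22.]
Remaining roots from the quadratic factor 1 + (0.75) z + (0.88) z^2:
  Set 1 + (0.75) z + (0.88) z^2 = 0, i.e. a z^2 + b z + c = 0 with a = 0.88, b = 0.75, c = 1.
  Discriminant D = b^2 - 4ac = (0.75)^2 - 4*(0.88)*1 = 0.5625 - (3.52) = -2.9575.
  D < 0, so the roots are the complex-conjugate pair z = (-b +/- i sqrt(-D)) / (2a) = -0.4261 +/- 0.9771i.
  For a conjugate pair |z|^2 = z * conj(z) = (product of roots) = c/a = 1/(0.88) = 1.136364, so |z| = sqrt(1.136364) = 1.066 for both roots.
Moduli of all roots: 4.0000, 1.0660, 1.0660.
All moduli strictly greater than 1? Yes.
Verdict: Invertible.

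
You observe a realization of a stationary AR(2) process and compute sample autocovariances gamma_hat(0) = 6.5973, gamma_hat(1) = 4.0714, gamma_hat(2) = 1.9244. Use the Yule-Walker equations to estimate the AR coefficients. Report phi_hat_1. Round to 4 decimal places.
\hat\phi_{1} = 0.7060

The Yule-Walker equations for an AR(p) process read, in matrix form,
  Gamma_p phi = r_p,   with   (Gamma_p)_{ij} = gamma(|i - j|),
                       (r_p)_i = gamma(i),   i,j = 1..p.
Substitute the sample gammas (Toeplitz matrix and right-hand side of size 2):
  Gamma_p = [[6.5973, 4.0714], [4.0714, 6.5973]]
  r_p     = [4.0714, 1.9244]
Written out:
  6.5973 phi_1 + 4.0714 phi_2 = 4.0714
  4.0714 phi_1 + 6.5973 phi_2 = 1.9244
Solve by Cramer's rule:
  det = gamma(0)^2 - gamma(1)^2 = (6.5973)^2 - (4.0714)^2 = 43.52436729 - 16.57629796 = 26.94806933
  phi_hat_1 = [gamma(1) gamma(0) - gamma(1) gamma(2)] / det = [(4.0714)(6.5973) - (4.0714)(1.9244)] / 26.94806933 = 19.02524506 / 26.94806933 = 0.706
  phi_hat_2 = [gamma(0) gamma(2) - gamma(1)^2] / det = [(6.5973)(1.9244) - (4.0714)^2] / 26.94806933 = -3.88045384 / 26.94806933 = -0.144
So phi_hat = [0.7060, -0.1440].
Therefore phi_hat_1 = 0.7060.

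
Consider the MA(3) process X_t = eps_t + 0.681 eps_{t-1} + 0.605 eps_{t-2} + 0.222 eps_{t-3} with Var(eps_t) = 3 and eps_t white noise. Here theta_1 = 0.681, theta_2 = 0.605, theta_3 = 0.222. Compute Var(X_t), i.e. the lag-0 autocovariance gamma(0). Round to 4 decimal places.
\gamma(0) = 5.6372

For an MA(q) process X_t = eps_t + sum_i theta_i eps_{t-i} with
Var(eps_t) = sigma^2, the variance is
  gamma(0) = sigma^2 * (1 + sum_i theta_i^2).
  sum_i theta_i^2 = (0.681)^2 + (0.605)^2 + (0.222)^2 = 0.463761 + 0.366025 + 0.049284 = 0.87907.
  gamma(0) = 3 * (1 + 0.87907) = 3 * 1.87907 = 5.63721, which rounds to 5.6372.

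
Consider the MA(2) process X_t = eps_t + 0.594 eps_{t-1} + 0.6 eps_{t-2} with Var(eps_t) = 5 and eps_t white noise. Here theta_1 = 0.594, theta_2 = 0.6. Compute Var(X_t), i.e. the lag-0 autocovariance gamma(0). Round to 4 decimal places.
\gamma(0) = 8.5642

For an MA(q) process X_t = eps_t + sum_i theta_i eps_{t-i} with
Var(eps_t) = sigma^2, the variance is
  gamma(0) = sigma^2 * (1 + sum_i theta_i^2).
  sum_i theta_i^2 = (0.594)^2 + (0.6)^2 = 0.352836 + 0.36 = 0.712836.
  gamma(0) = 5 * (1 + 0.712836) = 5 * 1.712836 = 8.56418, which rounds to 8.5642.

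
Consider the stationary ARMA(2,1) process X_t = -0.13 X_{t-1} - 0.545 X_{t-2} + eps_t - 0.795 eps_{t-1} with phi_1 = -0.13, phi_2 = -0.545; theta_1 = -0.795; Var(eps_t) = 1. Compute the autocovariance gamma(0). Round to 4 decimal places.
\gamma(0) = 2.5298

Multiply the model equation by X_{t-k} and take expectations. With theta_0 = psi_0 = 1 and psi_j the MA(infinity) weights, this gives
  gamma(k) - sum_i phi_i gamma(k-i) = c_k,
  c_k = sigma^2 * sum_{j=k..q} theta_j psi_{j-k}   (c_k = 0 for k > q),
using gamma(-m) = gamma(m).
psi-weights needed (psi_j = theta_j + sum_i phi_i psi_{j-i}):
  psi_1 = theta_1 + phi_1 = -0.795 + (-0.13) = -0.925
Right-hand sides:
  c_0 = sigma^2 (1 + theta_1 psi_1) = 1 * (1 + (-0.795)(-0.925)) = 1 * 1.735375 = 1.735375
  c_1 = sigma^2 theta_1 = 1 * (-0.795) = -0.795
  c_2 = 0
Equations for k = 0, 1, 2 (AR order 2, c_2 = 0):
  (E0) gamma(0) = phi_1 gamma(1) + phi_2 gamma(2) + c_0
  (E1) gamma(1) = phi_1 gamma(0) + phi_2 gamma(1) + c_1
  (E2) gamma(2) = phi_1 gamma(1) + phi_2 gamma(0)
From (E1): gamma(1) = A gamma(0) + B with
  A = phi_1 / (1 - phi_2) = -0.13 / 1.545 = -0.084142,   B = c_1 / (1 - phi_2) = -0.795 / 1.545 = -0.514563.
Insert (E2) into (E0): gamma(0) (1 - phi_2^2) = phi_1 (1 + phi_2) gamma(1) + c_0.
  phi_1 (1 + phi_2) = (-0.13)(0.455) = -0.05915,   1 - phi_2^2 = 0.702975.
Replace gamma(1) by A gamma(0) + B and collect gamma(0):
  gamma(0) [0.702975 - (-0.05915)(-0.084142)] = (-0.05915)(-0.514563) + 1.735375
  gamma(0) * 0.697998 = 1.765811
  gamma(0) = 1.765811 / 0.697998 = 2.529823.
Therefore gamma(0) = 2.5298 (to 4 decimal places).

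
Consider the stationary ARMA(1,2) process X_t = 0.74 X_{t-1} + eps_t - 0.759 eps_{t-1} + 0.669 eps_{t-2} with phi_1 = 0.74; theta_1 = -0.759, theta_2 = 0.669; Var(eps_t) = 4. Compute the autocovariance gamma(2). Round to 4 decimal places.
\gamma(2) = 4.6598

Multiply the model equation by X_{t-k} and take expectations. With theta_0 = psi_0 = 1 and psi_j the MA(infinity) weights, this gives
  gamma(k) - sum_i phi_i gamma(k-i) = c_k,
  c_k = sigma^2 * sum_{j=k..q} theta_j psi_{j-k}   (c_k = 0 for k > q),
using gamma(-m) = gamma(m).
psi-weights needed (psi_j = theta_j + sum_i phi_i psi_{j-i}):
  psi_1 = theta_1 + phi_1 = -0.759 + (0.74) = -0.019
  psi_2 = theta_2 + phi_1 psi_1 = 0.669 + (0.74)(-0.019) = 0.65494
Right-hand sides:
  c_0 = sigma^2 (1 + theta_1 psi_1 + theta_2 psi_2) = 4 * (1 + (-0.759)(-0.019) + (0.669)(0.65494)) = 4 * 1.452576 = 5.810303
  c_1 = sigma^2 (theta_1 + theta_2 psi_1) = 4 * (-0.759 + (0.669)(-0.019)) = -3.086844
  c_2 = sigma^2 theta_2 = 4 * (0.669) = 2.676
Equations for k = 0 and k = 1 (AR order 1):
  gamma(0) = phi_1 gamma(1) + c_0
  gamma(1) = phi_1 gamma(0) + c_1
Substituting the second into the first: gamma(0) (1 - phi_1^2) = c_0 + phi_1 c_1, so
  gamma(0) = (c_0 + phi_1 c_1) / (1 - phi_1^2) = (5.810303 + (0.74)(-3.086844)) / (1 - (0.74)^2) = 3.526039 / 0.4524 = 7.794074.
  gamma(1) = phi_1 gamma(0) + c_1 = (0.74)(7.794074) + (-3.086844) = 2.68077.
For k = 2: gamma(2) = phi_1 gamma(1) + c_2
  = (0.74)(2.68077) + (2.676) = 4.65977.
Therefore gamma(2) = 4.6598 (to 4 decimal places).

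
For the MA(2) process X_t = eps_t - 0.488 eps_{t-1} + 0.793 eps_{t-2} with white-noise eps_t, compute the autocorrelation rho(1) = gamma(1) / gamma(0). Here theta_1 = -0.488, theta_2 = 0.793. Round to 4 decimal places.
\rho(1) = -0.4687

For an MA(q) process with theta_0 = 1, the autocovariance is
  gamma(k) = sigma^2 * sum_{i=0..q-k} theta_i * theta_{i+k},
and rho(k) = gamma(k) / gamma(0). Sigma^2 cancels.
  numerator   = (1)*(-0.488) + (-0.488)*(0.793) = -0.874984.
  denominator = (1)^2 + (-0.488)^2 + (0.793)^2 = 1.866993.
  rho(1) = -0.874984 / 1.866993 = -0.4687.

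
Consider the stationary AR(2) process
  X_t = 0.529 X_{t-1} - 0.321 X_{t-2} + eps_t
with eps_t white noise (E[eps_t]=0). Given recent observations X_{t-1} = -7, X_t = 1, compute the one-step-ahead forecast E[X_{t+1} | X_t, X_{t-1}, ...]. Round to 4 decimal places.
E[X_{t+1} \mid \mathcal F_t] = 2.7760

For an AR(p) model X_t = c + sum_i phi_i X_{t-i} + eps_t, the
one-step-ahead conditional mean is
  E[X_{t+1} | X_t, ...] = c + sum_i phi_i X_{t+1-i}.
Substitute known values:
  E[X_{t+1} | ...] = (0.529) * (1) + (-0.321) * (-7)
                   = 2.7760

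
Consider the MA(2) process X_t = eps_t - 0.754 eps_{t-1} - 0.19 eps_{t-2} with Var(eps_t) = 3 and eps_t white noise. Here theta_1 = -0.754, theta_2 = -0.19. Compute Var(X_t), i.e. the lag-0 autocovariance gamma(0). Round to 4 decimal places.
\gamma(0) = 4.8138

For an MA(q) process X_t = eps_t + sum_i theta_i eps_{t-i} with
Var(eps_t) = sigma^2, the variance is
  gamma(0) = sigma^2 * (1 + sum_i theta_i^2).
  sum_i theta_i^2 = (-0.754)^2 + (-0.19)^2 = 0.568516 + 0.0361 = 0.604616.
  gamma(0) = 3 * (1 + 0.604616) = 3 * 1.604616 = 4.813848, which rounds to 4.8138.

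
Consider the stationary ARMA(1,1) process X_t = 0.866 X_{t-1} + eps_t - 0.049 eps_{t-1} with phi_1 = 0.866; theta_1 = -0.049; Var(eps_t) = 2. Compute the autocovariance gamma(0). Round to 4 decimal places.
\gamma(0) = 7.3390

Multiply the model equation by X_{t-k} and take expectations. With theta_0 = psi_0 = 1 and psi_j the MA(infinity) weights, this gives
  gamma(k) - sum_i phi_i gamma(k-i) = c_k,
  c_k = sigma^2 * sum_{j=k..q} theta_j psi_{j-k}   (c_k = 0 for k > q),
using gamma(-m) = gamma(m).
psi-weights needed (psi_j = theta_j + sum_i phi_i psi_{j-i}):
  psi_1 = theta_1 + phi_1 = -0.049 + (0.866) = 0.817
Right-hand sides:
  c_0 = sigma^2 (1 + theta_1 psi_1) = 2 * (1 + (-0.049)(0.817)) = 2 * 0.959967 = 1.919934
  c_1 = sigma^2 theta_1 = 2 * (-0.049) = -0.098
  c_2 = 0
Equations for k = 0 and k = 1 (AR order 1):
  gamma(0) = phi_1 gamma(1) + c_0
  gamma(1) = phi_1 gamma(0) + c_1
Substituting the second into the first: gamma(0) (1 - phi_1^2) = c_0 + phi_1 c_1, so
  gamma(0) = (c_0 + phi_1 c_1) / (1 - phi_1^2) = (1.919934 + (0.866)(-0.098)) / (1 - (0.866)^2) = 1.835066 / 0.250044 = 7.338972.
Therefore gamma(0) = 7.3390 (to 4 decimal places).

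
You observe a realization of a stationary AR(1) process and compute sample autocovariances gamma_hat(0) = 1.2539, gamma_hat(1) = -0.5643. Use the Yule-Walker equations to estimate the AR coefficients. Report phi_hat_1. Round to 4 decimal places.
\hat\phi_{1} = -0.4500

The Yule-Walker equations for an AR(p) process read, in matrix form,
  Gamma_p phi = r_p,   with   (Gamma_p)_{ij} = gamma(|i - j|),
                       (r_p)_i = gamma(i),   i,j = 1..p.
Substitute the sample gammas (Toeplitz matrix and right-hand side of size 1):
  Gamma_p = [[1.2539]]
  r_p     = [-0.5643]
With p = 1 this is the single equation gamma(0) phi_1 = gamma(1):
  phi_hat_1 = gamma(1) / gamma(0) = -0.5643 / 1.2539 = -0.4500.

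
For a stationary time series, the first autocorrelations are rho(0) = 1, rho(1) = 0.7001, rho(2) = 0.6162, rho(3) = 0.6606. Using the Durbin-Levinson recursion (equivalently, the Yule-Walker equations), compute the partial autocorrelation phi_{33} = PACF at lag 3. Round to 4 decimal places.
\phi_{33} = 0.3400

The PACF at lag k is phi_{kk}, the last component of the solution
to the Yule-Walker system G_k phi = r_k where
  (G_k)_{ij} = rho(|i - j|), (r_k)_i = rho(i), i,j = 1..k.
Equivalently, Durbin-Levinson gives phi_{kk} iteratively:
  phi_{11} = rho(1)
  phi_{kk} = [rho(k) - sum_{j=1..k-1} phi_{k-1,j} rho(k-j)]
            / [1 - sum_{j=1..k-1} phi_{k-1,j} rho(j)],
  phi_{k,j} = phi_{k-1,j} - phi_{kk} phi_{k-1,k-j},  j = 1..k-1.
Step k = 1:
  phi_11 = rho(1) = 0.7001.
Step k = 2:
  phi_22 = [rho(2) - phi_11 rho(1)] / [1 - phi_11 rho(1)] = [0.6162 - (0.7001)(0.7001)] / [1 - (0.7001)(0.7001)]
         = 0.12605999 / 0.50985999 = 0.247244.
  Update: phi_21 = phi_11 - phi_22 phi_11 = 0.7001 - (0.247244)(0.7001) = 0.527004.
Step k = 3:
  phi_33 = [rho(3) - phi_21 rho(2) - phi_22 rho(1)] / [1 - phi_21 rho(1) - phi_22 rho(2)]
    numerator   = 0.6606 - (0.527004)(0.6162) - (0.247244)(0.7001) = 0.16276423
    denominator = 1 - (0.527004)(0.7001) - (0.247244)(0.6162) = 0.47869237
  phi_33 = 0.16276423 / 0.47869237 = 0.34.
Therefore phi_{33} = 0.3400.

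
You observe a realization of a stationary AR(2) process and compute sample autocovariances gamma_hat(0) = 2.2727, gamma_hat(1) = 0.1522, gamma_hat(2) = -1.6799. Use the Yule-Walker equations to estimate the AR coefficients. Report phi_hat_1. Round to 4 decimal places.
\hat\phi_{1} = 0.1170

The Yule-Walker equations for an AR(p) process read, in matrix form,
  Gamma_p phi = r_p,   with   (Gamma_p)_{ij} = gamma(|i - j|),
                       (r_p)_i = gamma(i),   i,j = 1..p.
Substitute the sample gammas (Toeplitz matrix and right-hand side of size 2):
  Gamma_p = [[2.2727, 0.1522], [0.1522, 2.2727]]
  r_p     = [0.1522, -1.6799]
Written out:
  2.2727 phi_1 + 0.1522 phi_2 = 0.1522
  0.1522 phi_1 + 2.2727 phi_2 = -1.6799
Solve by Cramer's rule:
  det = gamma(0)^2 - gamma(1)^2 = (2.2727)^2 - (0.1522)^2 = 5.16516529 - 0.02316484 = 5.14200045
  phi_hat_1 = [gamma(1) gamma(0) - gamma(1) gamma(2)] / det = [(0.1522)(2.2727) - (0.1522)(-1.6799)] / 5.14200045 = 0.60158572 / 5.14200045 = 0.117
  phi_hat_2 = [gamma(0) gamma(2) - gamma(1)^2] / det = [(2.2727)(-1.6799) - (0.1522)^2] / 5.14200045 = -3.84107357 / 5.14200045 = -0.747
So phi_hat = [0.1170, -0.7470].
Therefore phi_hat_1 = 0.1170.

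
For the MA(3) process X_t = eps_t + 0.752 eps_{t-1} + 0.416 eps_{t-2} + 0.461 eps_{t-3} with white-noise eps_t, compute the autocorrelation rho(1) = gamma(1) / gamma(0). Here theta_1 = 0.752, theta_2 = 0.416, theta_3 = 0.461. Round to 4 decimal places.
\rho(1) = 0.6441

For an MA(q) process with theta_0 = 1, the autocovariance is
  gamma(k) = sigma^2 * sum_{i=0..q-k} theta_i * theta_{i+k},
and rho(k) = gamma(k) / gamma(0). Sigma^2 cancels.
  numerator   = (1)*(0.752) + (0.752)*(0.416) + (0.416)*(0.461) = 1.256608.
  denominator = (1)^2 + (0.752)^2 + (0.416)^2 + (0.461)^2 = 1.951081.
  rho(1) = 1.256608 / 1.951081 = 0.6441.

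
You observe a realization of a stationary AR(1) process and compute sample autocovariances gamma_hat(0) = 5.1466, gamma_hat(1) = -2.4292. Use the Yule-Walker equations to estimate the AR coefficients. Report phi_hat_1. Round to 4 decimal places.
\hat\phi_{1} = -0.4720

The Yule-Walker equations for an AR(p) process read, in matrix form,
  Gamma_p phi = r_p,   with   (Gamma_p)_{ij} = gamma(|i - j|),
                       (r_p)_i = gamma(i),   i,j = 1..p.
Substitute the sample gammas (Toeplitz matrix and right-hand side of size 1):
  Gamma_p = [[5.1466]]
  r_p     = [-2.4292]
With p = 1 this is the single equation gamma(0) phi_1 = gamma(1):
  phi_hat_1 = gamma(1) / gamma(0) = -2.4292 / 5.1466 = -0.4720.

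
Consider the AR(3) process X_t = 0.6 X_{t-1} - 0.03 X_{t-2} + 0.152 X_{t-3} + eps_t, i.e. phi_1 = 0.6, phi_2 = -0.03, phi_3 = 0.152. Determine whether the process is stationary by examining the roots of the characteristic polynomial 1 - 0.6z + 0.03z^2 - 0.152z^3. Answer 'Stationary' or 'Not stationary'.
\text{Stationary}

The AR(p) characteristic polynomial is P(z) = 1 - 0.6z + 0.03z^2 - 0.152z^3.
Stationarity requires all roots to lie outside the unit circle, i.e. |z| > 1 for every root.
Degree 3: look for a simple real root z0 first, then factor out (1 - z/z0) and solve the remaining quadratic.
Testing z0 = 1.25: P(1.25) = 1 + (-0.6)(1.25) + (0.03)(1.25)^2 + (-0.152)(1.25)^3
  = 1 + (-0.75) + (0.046875) + (-0.296875) = 0.  So z_0 = 1.25 is a root, |z_0| = 1.25.
Divide out the factor (1 - 0.8 z) = (1 - z/z0) (since 1/z0 = 0.8):
  P(z) = (1 - 0.8 z)(1 + (0.2) z + (0.19) z^2)
  [check: z-coef 0.2 - (0.8) = -0.6; z^2-coef 0.19 - (0.8)(0.2) = 0.03; z^3-coef -(0.8)(0.19) = -0.152.]
Remaining roots from the quadratic factor 1 + (0.2) z + (0.19) z^2:
  Set 1 + (0.2) z + (0.19) z^2 = 0, i.e. a z^2 + b z + c = 0 with a = 0.19, b = 0.2, c = 1.
  Discriminant D = b^2 - 4ac = (0.2)^2 - 4*(0.19)*1 = 0.04 - (0.76) = -0.72.
  D < 0, so the roots are the complex-conjugate pair z = (-b +/- i sqrt(-D)) / (2a) = -0.5263 +/- 2.233i.
  For a conjugate pair |z|^2 = z * conj(z) = (product of roots) = c/a = 1/(0.19) = 5.263158, so |z| = sqrt(5.263158) = 2.2942 for both roots.
Moduli of all roots: 1.2500, 2.2942, 2.2942.
All moduli strictly greater than 1? Yes.
Verdict: Stationary.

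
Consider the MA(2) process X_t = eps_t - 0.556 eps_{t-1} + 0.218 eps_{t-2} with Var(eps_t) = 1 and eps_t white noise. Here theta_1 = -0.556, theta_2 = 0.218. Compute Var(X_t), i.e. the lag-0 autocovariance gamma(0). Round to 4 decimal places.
\gamma(0) = 1.3567

For an MA(q) process X_t = eps_t + sum_i theta_i eps_{t-i} with
Var(eps_t) = sigma^2, the variance is
  gamma(0) = sigma^2 * (1 + sum_i theta_i^2).
  sum_i theta_i^2 = (-0.556)^2 + (0.218)^2 = 0.309136 + 0.047524 = 0.35666.
  gamma(0) = 1 * (1 + 0.35666) = 1 * 1.35666 = 1.35666, which rounds to 1.3567.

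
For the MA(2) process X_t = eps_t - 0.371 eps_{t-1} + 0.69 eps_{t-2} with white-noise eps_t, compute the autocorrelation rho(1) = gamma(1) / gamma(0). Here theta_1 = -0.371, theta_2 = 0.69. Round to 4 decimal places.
\rho(1) = -0.3885

For an MA(q) process with theta_0 = 1, the autocovariance is
  gamma(k) = sigma^2 * sum_{i=0..q-k} theta_i * theta_{i+k},
and rho(k) = gamma(k) / gamma(0). Sigma^2 cancels.
  numerator   = (1)*(-0.371) + (-0.371)*(0.69) = -0.62699.
  denominator = (1)^2 + (-0.371)^2 + (0.69)^2 = 1.613741.
  rho(1) = -0.62699 / 1.613741 = -0.3885.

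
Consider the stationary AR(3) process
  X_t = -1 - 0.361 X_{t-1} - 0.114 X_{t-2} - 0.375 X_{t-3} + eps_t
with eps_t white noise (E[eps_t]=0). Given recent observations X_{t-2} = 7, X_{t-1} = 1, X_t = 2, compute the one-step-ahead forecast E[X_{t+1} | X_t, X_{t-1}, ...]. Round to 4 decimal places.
E[X_{t+1} \mid \mathcal F_t] = -4.4610

For an AR(p) model X_t = c + sum_i phi_i X_{t-i} + eps_t, the
one-step-ahead conditional mean is
  E[X_{t+1} | X_t, ...] = c + sum_i phi_i X_{t+1-i}.
Substitute known values:
  E[X_{t+1} | ...] = -1 + (-0.361) * (2) + (-0.114) * (1) + (-0.375) * (7)
                   = -4.4610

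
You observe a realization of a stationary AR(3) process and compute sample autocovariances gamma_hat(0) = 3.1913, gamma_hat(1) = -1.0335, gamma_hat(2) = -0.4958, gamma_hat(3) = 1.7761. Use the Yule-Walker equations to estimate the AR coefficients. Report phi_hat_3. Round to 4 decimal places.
\hat\phi_{3} = 0.4850

The Yule-Walker equations for an AR(p) process read, in matrix form,
  Gamma_p phi = r_p,   with   (Gamma_p)_{ij} = gamma(|i - j|),
                       (r_p)_i = gamma(i),   i,j = 1..p.
Substitute the sample gammas (Toeplitz matrix and right-hand side of size 3):
  Gamma_p = [[3.1913, -1.0335, -0.4958], [-1.0335, 3.1913, -1.0335], [-0.4958, -1.0335, 3.1913]]
  r_p     = [-1.0335, -0.4958, 1.7761]
Written out (R1..R3):
  (R1) 3.1913 phi_1 - 1.0335 phi_2 - 0.4958 phi_3 = -1.0335
  (R2) -1.0335 phi_1 + 3.1913 phi_2 - 1.0335 phi_3 = -0.4958
  (R3) -0.4958 phi_1 - 1.0335 phi_2 + 3.1913 phi_3 = 1.7761
Gaussian elimination:
  R2 <- R2 - (-1.0335/3.1913) R1 = R2 - (-0.323849) R1:  2.856602 phi_2 - 1.194064 phi_3 = -0.830498
  R3 <- R3 - (-0.4958/3.1913) R1 = R3 - (-0.15536) R1:  -1.194064 phi_2 + 3.114273 phi_3 = 1.615536
  R3 <- R3 - (-1.194064/2.856602) R2 = R3 - (-0.418002) R2:  2.615152 phi_3 = 1.268386
Back-substitution:
  phi_hat_3 = 1.268386 / 2.615152 = 0.485014
  phi_hat_2 = (-0.830498 - (-1.194064)(0.485014)) / 2.856602 = -0.087993
  phi_hat_1 = (-1.0335 - (-1.0335)(-0.087993) - (-0.4958)(0.485014)) / 3.1913 = -0.276994
So phi_hat = [-0.2770, -0.0880, 0.4850].
Therefore phi_hat_3 = 0.4850.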